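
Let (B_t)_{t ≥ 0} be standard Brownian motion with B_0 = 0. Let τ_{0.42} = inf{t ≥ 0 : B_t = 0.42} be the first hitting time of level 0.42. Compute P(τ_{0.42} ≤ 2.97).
P(τ_{0.42} ≤ 2.97) = 2(1 − Φ(0.42/√2.97)) = 2(1 − Φ(0.2437)) ≈ 0.8075

By the reflection principle for standard BM, P(τ_b ≤ t) = 2 · P(B_t ≥ b). Since B_t ~ N(0, t), P(B_t ≥ 0.42) = 1 − Φ(0.42/√t) = 1 − Φ(0.42/√2.97) = 1 − Φ(0.2437) ≈ 0.40373. Doubling: P(τ_{0.42} ≤ 2.97) ≈ 2 · 0.40373 = 0.80746 ≈ 0.8075.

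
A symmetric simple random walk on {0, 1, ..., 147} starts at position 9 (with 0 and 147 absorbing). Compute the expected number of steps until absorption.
E[τ | X_0 = 9] = 1242

Let v_k = E[τ | X_0 = k]. Boundary: v_0 = v_147 = 0. Recurrence: v_k = 1 + (v_{k-1} + v_{k+1})/2 for 1 ≤ k ≤ 146. The particular solution to v_k − (v_{k-1} + v_{k+1})/2 = 1 is v_k = −k^2. Adding homogeneous solution A + B k and matching boundaries gives v_k = k (147 − k). Substituting k = 9: v_9 = 9 · 138 = 1242.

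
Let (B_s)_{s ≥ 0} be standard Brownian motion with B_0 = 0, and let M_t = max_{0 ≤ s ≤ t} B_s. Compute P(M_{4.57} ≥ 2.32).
P(M_{4.57} ≥ 2.32) = 2·P(B_{4.57} ≥ 2.32) = 2(1 − Φ(2.32/√4.57)) ≈ 0.2778

By the reflection principle for Brownian motion, P(M_t ≥ a) = 2 · P(B_t ≥ a) for a ≥ 0. Since B_t ~ N(0, t), P(B_t ≥ 2.32) = 1 − Φ(2.32/√t) = 1 − Φ(2.32/√4.57) = 1 − Φ(1.0853). So
  P(M_{4.57} ≥ 2.32) = 2(1 − Φ(1.0853)) ≈ 0.2778.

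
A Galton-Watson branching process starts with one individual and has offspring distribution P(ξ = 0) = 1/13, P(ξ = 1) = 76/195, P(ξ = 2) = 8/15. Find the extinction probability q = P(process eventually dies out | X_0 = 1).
q = 15/104

The pgf is f(s) = 1/13 + 76/195·s + 8/15·s². The extinction probability q is the smallest fixed point of f in [0, 1]. Setting s = f(s):
  8/15·s² + (76/195 − 1)·s + 1/13 = 0
  8/15·s² − (1/13 + 8/15)·s + 1/13 = 0
which factors as (s − 1)·(8/15·s − 1/13) = 0, giving roots s = 1 and s = (1/13)/(8/15) = 15/104.
Mean offspring μ = 76/195 + 2·8/15 = 284/195 > 1 (supercritical), so q < 1. The extinction probability is the smaller root: q = (1/13)/(8/15) = 15/104.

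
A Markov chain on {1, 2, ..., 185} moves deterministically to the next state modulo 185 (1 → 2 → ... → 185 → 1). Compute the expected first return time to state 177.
E[T_177 | X_0 = 177] = 185

The chain cycles deterministically, so starting at state 177 it returns in exactly 185 steps. Equivalently, the stationary distribution is uniform π_j = 1/185 for every state j, so by Kac's formula E[T_177] = 1/π_177 = 185.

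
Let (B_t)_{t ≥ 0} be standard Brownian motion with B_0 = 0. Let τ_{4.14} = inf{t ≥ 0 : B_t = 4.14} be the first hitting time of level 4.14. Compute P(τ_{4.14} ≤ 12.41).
P(τ_{4.14} ≤ 12.41) = 2(1 − Φ(4.14/√12.41)) = 2(1 − Φ(1.1752)) ≈ 0.2399

By the reflection principle for standard BM, P(τ_b ≤ t) = 2 · P(B_t ≥ b). Since B_t ~ N(0, t), P(B_t ≥ 4.14) = 1 − Φ(4.14/√t) = 1 − Φ(4.14/√12.41) = 1 − Φ(1.1752) ≈ 0.11996. Doubling: P(τ_{4.14} ≤ 12.41) ≈ 2 · 0.11996 = 0.23992 ≈ 0.2399.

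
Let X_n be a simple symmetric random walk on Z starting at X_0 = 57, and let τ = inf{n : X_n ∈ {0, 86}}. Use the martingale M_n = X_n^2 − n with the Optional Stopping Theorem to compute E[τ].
E[τ] = 1653

M_n = X_n^2 − n is a martingale (since E[X_{n+1}^2 | F_n] = X_n^2 + 1). By OST (τ has finite mean in a bounded region), E[M_τ] = E[M_0] = X_0^2 − 0 = 57^2 = 3249. Also E[M_τ] = E[X_τ^2] − E[τ]. The walk exits at 0 or 86, with P(hit 86 first) = 57/86, so E[X_τ^2] = 86^2 · 57/86 + 0 = 4902. Thus E[τ] = E[X_τ^2] − E[M_τ] = 4902 − 3249 = 1653 = 57(86 − 57) = 1653.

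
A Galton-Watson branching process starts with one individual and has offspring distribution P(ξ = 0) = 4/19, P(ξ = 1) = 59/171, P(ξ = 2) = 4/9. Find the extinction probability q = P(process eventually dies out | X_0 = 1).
q = 9/19

The pgf is f(s) = 4/19 + 59/171·s + 4/9·s². The extinction probability q is the smallest fixed point of f in [0, 1]. Setting s = f(s):
  4/9·s² + (59/171 − 1)·s + 4/19 = 0
  4/9·s² − (4/19 + 4/9)·s + 4/19 = 0
which factors as (s − 1)·(4/9·s − 4/19) = 0, giving roots s = 1 and s = (4/19)/(4/9) = 9/19.
Mean offspring μ = 59/171 + 2·4/9 = 211/171 > 1 (supercritical), so q < 1. The extinction probability is the smaller root: q = (4/19)/(4/9) = 9/19.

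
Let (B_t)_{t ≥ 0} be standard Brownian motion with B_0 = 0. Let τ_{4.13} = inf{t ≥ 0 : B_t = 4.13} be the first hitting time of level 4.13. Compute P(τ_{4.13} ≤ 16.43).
P(τ_{4.13} ≤ 16.43) = 2(1 − Φ(4.13/√16.43)) = 2(1 − Φ(1.0189)) ≈ 0.3083

By the reflection principle for standard BM, P(τ_b ≤ t) = 2 · P(B_t ≥ b). Since B_t ~ N(0, t), P(B_t ≥ 4.13) = 1 − Φ(4.13/√t) = 1 − Φ(4.13/√16.43) = 1 − Φ(1.0189) ≈ 0.15413. Doubling: P(τ_{4.13} ≤ 16.43) ≈ 2 · 0.15413 = 0.30826 ≈ 0.3083.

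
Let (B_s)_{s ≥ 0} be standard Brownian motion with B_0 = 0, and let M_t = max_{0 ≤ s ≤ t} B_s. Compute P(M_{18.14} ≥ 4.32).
P(M_{18.14} ≥ 4.32) = 2·P(B_{18.14} ≥ 4.32) = 2(1 − Φ(4.32/√18.14)) ≈ 0.3104

By the reflection principle for Brownian motion, P(M_t ≥ a) = 2 · P(B_t ≥ a) for a ≥ 0. Since B_t ~ N(0, t), P(B_t ≥ 4.32) = 1 − Φ(4.32/√t) = 1 − Φ(4.32/√18.14) = 1 − Φ(1.0143). So
  P(M_{18.14} ≥ 4.32) = 2(1 − Φ(1.0143)) ≈ 0.3104.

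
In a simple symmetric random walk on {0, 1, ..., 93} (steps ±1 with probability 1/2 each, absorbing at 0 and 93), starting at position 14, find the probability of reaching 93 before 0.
P(hit 93 before 0) = 14/93

Let u_k = P(hit 93 before 0 | start at k). Then u_0 = 0, u_93 = 1, and u_k = u_{k-1}/2 + u_{k+1}/2 for 1 ≤ k ≤ 92. This harmonic recurrence is solved by u_k = k/93, giving u_14 = 14/93.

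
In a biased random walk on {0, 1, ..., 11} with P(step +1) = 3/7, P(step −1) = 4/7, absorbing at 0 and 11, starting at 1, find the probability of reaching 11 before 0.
P(hit 11 before 0) = (1 − (4/3)^1) / (1 − (4/3)^11) = 59049/4017157

Let u_k denote P(reach 11 before 0 | start at k). Boundary: u_0 = 0, u_11 = 1. Recurrence: u_k = 3/7·u_{k+1} + 4/7·u_{k-1} for 1 ≤ k ≤ 10. Try u_k = A + B·r^k with r = q/p = (4/7)/(3/7) = 4/3. Substitution satisfies the recurrence; boundary conditions give:
  u_k = (1 − r^k) / (1 − r^N) = (1 − (4/3)^1) / (1 − (4/3)^11) = 59049/4017157.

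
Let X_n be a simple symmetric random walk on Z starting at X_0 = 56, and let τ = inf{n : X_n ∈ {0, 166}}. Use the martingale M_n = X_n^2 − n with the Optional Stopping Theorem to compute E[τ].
E[τ] = 6160

M_n = X_n^2 − n is a martingale (since E[X_{n+1}^2 | F_n] = X_n^2 + 1). By OST (τ has finite mean in a bounded region), E[M_τ] = E[M_0] = X_0^2 − 0 = 56^2 = 3136. Also E[M_τ] = E[X_τ^2] − E[τ]. The walk exits at 0 or 166, with P(hit 166 first) = 56/166, so E[X_τ^2] = 166^2 · 56/166 + 0 = 9296. Thus E[τ] = E[X_τ^2] − E[M_τ] = 9296 − 3136 = 6160 = 56(166 − 56) = 6160.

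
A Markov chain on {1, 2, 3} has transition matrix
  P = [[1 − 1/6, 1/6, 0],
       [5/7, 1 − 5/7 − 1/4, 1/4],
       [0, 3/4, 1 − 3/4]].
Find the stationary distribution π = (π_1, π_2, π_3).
π = (45/59, 21/118, 7/118)

This is a birth-death chain on three states, which satisfies detailed balance: π_1 · P_{12} = π_2 · P_{21} and π_2 · P_{23} = π_3 · P_{32}.
From π_1 · 1/6 = π_2 · 5/7: π_2/π_1 = (1/6)/(5/7) = 7/30.
From π_2 · 1/4 = π_3 · 3/4: π_3/π_2 = (1/4)/(3/4) = 1/3.
Take π_1 proportional to 1; then unnormalized π = (1, 7/30, 7/90). Normalize by dividing by the sum 59/45:
  π = (45/59, 21/118, 7/118).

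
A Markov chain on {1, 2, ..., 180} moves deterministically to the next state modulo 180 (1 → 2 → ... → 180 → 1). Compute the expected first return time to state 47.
E[T_47 | X_0 = 47] = 180

The chain cycles deterministically, so starting at state 47 it returns in exactly 180 steps. Equivalently, the stationary distribution is uniform π_j = 1/180 for every state j, so by Kac's formula E[T_47] = 1/π_47 = 180.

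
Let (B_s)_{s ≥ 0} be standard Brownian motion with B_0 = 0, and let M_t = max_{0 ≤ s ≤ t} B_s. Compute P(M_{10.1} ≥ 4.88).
P(M_{10.1} ≥ 4.88) = 2·P(B_{10.1} ≥ 4.88) = 2(1 − Φ(4.88/√10.1)) ≈ 0.1247

By the reflection principle for Brownian motion, P(M_t ≥ a) = 2 · P(B_t ≥ a) for a ≥ 0. Since B_t ~ N(0, t), P(B_t ≥ 4.88) = 1 − Φ(4.88/√t) = 1 − Φ(4.88/√10.1) = 1 − Φ(1.5355). So
  P(M_{10.1} ≥ 4.88) = 2(1 − Φ(1.5355)) ≈ 0.1247.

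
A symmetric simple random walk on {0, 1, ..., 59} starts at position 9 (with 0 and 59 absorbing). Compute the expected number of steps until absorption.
E[τ | X_0 = 9] = 450

Let v_k = E[τ | X_0 = k]. Boundary: v_0 = v_59 = 0. Recurrence: v_k = 1 + (v_{k-1} + v_{k+1})/2 for 1 ≤ k ≤ 58. The particular solution to v_k − (v_{k-1} + v_{k+1})/2 = 1 is v_k = −k^2. Adding homogeneous solution A + B k and matching boundaries gives v_k = k (59 − k). Substituting k = 9: v_9 = 9 · 50 = 450.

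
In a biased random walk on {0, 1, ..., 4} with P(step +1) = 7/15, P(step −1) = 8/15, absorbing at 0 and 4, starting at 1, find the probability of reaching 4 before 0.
P(hit 4 before 0) = (1 − (8/7)^1) / (1 − (8/7)^4) = 343/1695

Let u_k denote P(reach 4 before 0 | start at k). Boundary: u_0 = 0, u_4 = 1. Recurrence: u_k = 7/15·u_{k+1} + 8/15·u_{k-1} for 1 ≤ k ≤ 3. Try u_k = A + B·r^k with r = q/p = (8/15)/(7/15) = 8/7. Substitution satisfies the recurrence; boundary conditions give:
  u_k = (1 − r^k) / (1 − r^N) = (1 − (8/7)^1) / (1 − (8/7)^4) = 343/1695.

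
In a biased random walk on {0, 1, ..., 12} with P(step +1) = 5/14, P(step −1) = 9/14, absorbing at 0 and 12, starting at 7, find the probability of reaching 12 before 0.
P(hit 12 before 0) = (1 − (9/5)^7) / (1 − (9/5)^12) = 3675659375/70546348964

Let u_k denote P(reach 12 before 0 | start at k). Boundary: u_0 = 0, u_12 = 1. Recurrence: u_k = 5/14·u_{k+1} + 9/14·u_{k-1} for 1 ≤ k ≤ 11. Try u_k = A + B·r^k with r = q/p = (9/14)/(5/14) = 9/5. Substitution satisfies the recurrence; boundary conditions give:
  u_k = (1 − r^k) / (1 − r^N) = (1 − (9/5)^7) / (1 − (9/5)^12) = 3675659375/70546348964.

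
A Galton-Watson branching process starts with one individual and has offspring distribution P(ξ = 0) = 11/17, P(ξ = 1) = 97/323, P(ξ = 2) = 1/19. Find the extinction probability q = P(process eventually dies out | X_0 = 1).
q = 1

Mean offspring μ = 0·11/17 + 1·97/323 + 2·1/19 = 131/323 ≤ 1. For μ ≤ 1 with offspring not concentrated at 1, the Galton-Watson process goes extinct almost surely, so q = 1.
(Algebraic check: The pgf is f(s) = 11/17 + 97/323·s + 1/19·s². The extinction probability q is the smallest fixed point of f in [0, 1]. Setting s = f(s):
  1/19·s² + (97/323 − 1)·s + 11/17 = 0
  1/19·s² − (11/17 + 1/19)·s + 11/17 = 0
which factors as (s − 1)·(1/19·s − 11/17) = 0, giving roots s = 1 and s = (11/17)/(1/19) = 209/17. Since 209/17 ≥ 1, the smallest root in [0, 1] is s = 1.)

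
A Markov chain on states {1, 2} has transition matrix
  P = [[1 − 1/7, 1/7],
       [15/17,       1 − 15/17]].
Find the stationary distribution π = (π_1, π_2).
π_1 = 105/122, π_2 = 17/122

Solve πP = π with π_1 + π_2 = 1. From πP = π: π_1 · (1 − 1/7) + π_2 · 15/17 = π_1 ⇒ π_2 · 15/17 = π_1 · 1/7 ⇒ π_2/π_1 = (1/7)/(15/17) = 17/105. Together with π_1 + π_2 = 1:
  π_1 = (15/17)/(1/7 + 15/17) = (15/17)/(122/119) = 105/122,
  π_2 = (1/7)/(1/7 + 15/17) = (1/7)/(122/119) = 17/122.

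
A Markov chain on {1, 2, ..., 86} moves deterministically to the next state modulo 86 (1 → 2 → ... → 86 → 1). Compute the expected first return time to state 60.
E[T_60 | X_0 = 60] = 86

The chain cycles deterministically, so starting at state 60 it returns in exactly 86 steps. Equivalently, the stationary distribution is uniform π_j = 1/86 for every state j, so by Kac's formula E[T_60] = 1/π_60 = 86.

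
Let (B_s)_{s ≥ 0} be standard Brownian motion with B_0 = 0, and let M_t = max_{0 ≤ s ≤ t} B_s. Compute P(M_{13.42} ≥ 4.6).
P(M_{13.42} ≥ 4.6) = 2·P(B_{13.42} ≥ 4.6) = 2(1 − Φ(4.6/√13.42)) ≈ 0.2092

By the reflection principle for Brownian motion, P(M_t ≥ a) = 2 · P(B_t ≥ a) for a ≥ 0. Since B_t ~ N(0, t), P(B_t ≥ 4.6) = 1 − Φ(4.6/√t) = 1 − Φ(4.6/√13.42) = 1 − Φ(1.2557). So
  P(M_{13.42} ≥ 4.6) = 2(1 − Φ(1.2557)) ≈ 0.2092.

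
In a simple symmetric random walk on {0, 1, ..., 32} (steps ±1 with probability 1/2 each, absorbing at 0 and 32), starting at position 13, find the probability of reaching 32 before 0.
P(hit 32 before 0) = 13/32

Let u_k = P(hit 32 before 0 | start at k). Then u_0 = 0, u_32 = 1, and u_k = u_{k-1}/2 + u_{k+1}/2 for 1 ≤ k ≤ 31. This harmonic recurrence is solved by u_k = k/32, giving u_13 = 13/32.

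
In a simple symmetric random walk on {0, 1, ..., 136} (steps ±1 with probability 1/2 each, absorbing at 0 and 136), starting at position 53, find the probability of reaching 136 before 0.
P(hit 136 before 0) = 53/136

Let u_k = P(hit 136 before 0 | start at k). Then u_0 = 0, u_136 = 1, and u_k = u_{k-1}/2 + u_{k+1}/2 for 1 ≤ k ≤ 135. This harmonic recurrence is solved by u_k = k/136, giving u_53 = 53/136.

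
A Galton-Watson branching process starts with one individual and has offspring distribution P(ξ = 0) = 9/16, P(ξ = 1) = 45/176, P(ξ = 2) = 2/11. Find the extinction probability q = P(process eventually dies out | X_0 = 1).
q = 1

Mean offspring μ = 0·9/16 + 1·45/176 + 2·2/11 = 109/176 ≤ 1. For μ ≤ 1 with offspring not concentrated at 1, the Galton-Watson process goes extinct almost surely, so q = 1.
(Algebraic check: The pgf is f(s) = 9/16 + 45/176·s + 2/11·s². The extinction probability q is the smallest fixed point of f in [0, 1]. Setting s = f(s):
  2/11·s² + (45/176 − 1)·s + 9/16 = 0
  2/11·s² − (9/16 + 2/11)·s + 9/16 = 0
which factors as (s − 1)·(2/11·s − 9/16) = 0, giving roots s = 1 and s = (9/16)/(2/11) = 99/32. Since 99/32 ≥ 1, the smallest root in [0, 1] is s = 1.)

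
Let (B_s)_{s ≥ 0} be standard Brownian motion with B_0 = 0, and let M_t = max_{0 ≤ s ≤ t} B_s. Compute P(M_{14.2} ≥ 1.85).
P(M_{14.2} ≥ 1.85) = 2·P(B_{14.2} ≥ 1.85) = 2(1 − Φ(1.85/√14.2)) ≈ 0.6235

By the reflection principle for Brownian motion, P(M_t ≥ a) = 2 · P(B_t ≥ a) for a ≥ 0. Since B_t ~ N(0, t), P(B_t ≥ 1.85) = 1 − Φ(1.85/√t) = 1 − Φ(1.85/√14.2) = 1 − Φ(0.4909). So
  P(M_{14.2} ≥ 1.85) = 2(1 − Φ(0.4909)) ≈ 0.6235.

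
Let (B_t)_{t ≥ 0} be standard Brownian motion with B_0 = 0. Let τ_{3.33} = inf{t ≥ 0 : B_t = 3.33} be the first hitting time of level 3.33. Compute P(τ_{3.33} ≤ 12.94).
P(τ_{3.33} ≤ 12.94) = 2(1 − Φ(3.33/√12.94)) = 2(1 − Φ(0.9257)) ≈ 0.3546

By the reflection principle for standard BM, P(τ_b ≤ t) = 2 · P(B_t ≥ b). Since B_t ~ N(0, t), P(B_t ≥ 3.33) = 1 − Φ(3.33/√t) = 1 − Φ(3.33/√12.94) = 1 − Φ(0.9257) ≈ 0.17730. Doubling: P(τ_{3.33} ≤ 12.94) ≈ 2 · 0.17730 = 0.35460 ≈ 0.3546.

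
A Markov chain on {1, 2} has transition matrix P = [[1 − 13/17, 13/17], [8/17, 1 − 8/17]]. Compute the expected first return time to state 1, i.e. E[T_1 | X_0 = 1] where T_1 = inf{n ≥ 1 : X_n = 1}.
E[T_1 | X_0 = 1] = 1/π_1 = 21/8

For an irreducible recurrent Markov chain with stationary distribution π, E[T_i | X_0 = i] = 1/π_i (Kac's formula). Here π_1 = (8/17)/(13/17 + 8/17) = (8/17)/(21/17) = 8/21, so E[T_1 | X_0 = 1] = 1/π_1 = (13/17 + 8/17)/(8/17) = (21/17)/(8/17) = 21/8.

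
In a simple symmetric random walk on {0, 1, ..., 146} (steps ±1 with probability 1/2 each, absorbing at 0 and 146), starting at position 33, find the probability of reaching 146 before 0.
P(hit 146 before 0) = 33/146

Let u_k = P(hit 146 before 0 | start at k). Then u_0 = 0, u_146 = 1, and u_k = u_{k-1}/2 + u_{k+1}/2 for 1 ≤ k ≤ 145. This harmonic recurrence is solved by u_k = k/146, giving u_33 = 33/146.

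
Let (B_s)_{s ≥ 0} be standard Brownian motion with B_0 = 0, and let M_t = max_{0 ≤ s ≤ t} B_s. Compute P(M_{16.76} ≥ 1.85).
P(M_{16.76} ≥ 1.85) = 2·P(B_{16.76} ≥ 1.85) = 2(1 − Φ(1.85/√16.76)) ≈ 0.6513

By the reflection principle for Brownian motion, P(M_t ≥ a) = 2 · P(B_t ≥ a) for a ≥ 0. Since B_t ~ N(0, t), P(B_t ≥ 1.85) = 1 − Φ(1.85/√t) = 1 − Φ(1.85/√16.76) = 1 − Φ(0.4519). So
  P(M_{16.76} ≥ 1.85) = 2(1 − Φ(0.4519)) ≈ 0.6513.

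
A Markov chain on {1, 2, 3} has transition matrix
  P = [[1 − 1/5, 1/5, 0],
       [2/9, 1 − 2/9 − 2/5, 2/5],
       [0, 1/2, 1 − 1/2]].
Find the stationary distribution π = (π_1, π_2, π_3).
π = (50/131, 45/131, 36/131)

This is a birth-death chain on three states, which satisfies detailed balance: π_1 · P_{12} = π_2 · P_{21} and π_2 · P_{23} = π_3 · P_{32}.
From π_1 · 1/5 = π_2 · 2/9: π_2/π_1 = (1/5)/(2/9) = 9/10.
From π_2 · 2/5 = π_3 · 1/2: π_3/π_2 = (2/5)/(1/2) = 4/5.
Take π_1 proportional to 1; then unnormalized π = (1, 9/10, 18/25). Normalize by dividing by the sum 131/50:
  π = (50/131, 45/131, 36/131).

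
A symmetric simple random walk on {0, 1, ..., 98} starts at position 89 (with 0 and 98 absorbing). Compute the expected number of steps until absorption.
E[τ | X_0 = 89] = 801

Let v_k = E[τ | X_0 = k]. Boundary: v_0 = v_98 = 0. Recurrence: v_k = 1 + (v_{k-1} + v_{k+1})/2 for 1 ≤ k ≤ 97. The particular solution to v_k − (v_{k-1} + v_{k+1})/2 = 1 is v_k = −k^2. Adding homogeneous solution A + B k and matching boundaries gives v_k = k (98 − k). Substituting k = 89: v_89 = 89 · 9 = 801.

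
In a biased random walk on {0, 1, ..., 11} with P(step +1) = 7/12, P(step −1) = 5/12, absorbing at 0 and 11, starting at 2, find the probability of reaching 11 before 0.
P(hit 11 before 0) = (1 − (5/7)^2) / (1 − (5/7)^11) = 484243284/964249309

Let u_k denote P(reach 11 before 0 | start at k). Boundary: u_0 = 0, u_11 = 1. Recurrence: u_k = 7/12·u_{k+1} + 5/12·u_{k-1} for 1 ≤ k ≤ 10. Try u_k = A + B·r^k with r = q/p = (5/12)/(7/12) = 5/7. Substitution satisfies the recurrence; boundary conditions give:
  u_k = (1 − r^k) / (1 − r^N) = (1 − (5/7)^2) / (1 − (5/7)^11) = 484243284/964249309.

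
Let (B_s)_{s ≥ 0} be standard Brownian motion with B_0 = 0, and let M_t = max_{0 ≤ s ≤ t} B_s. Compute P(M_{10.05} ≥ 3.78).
P(M_{10.05} ≥ 3.78) = 2·P(B_{10.05} ≥ 3.78) = 2(1 − Φ(3.78/√10.05)) ≈ 0.2331

By the reflection principle for Brownian motion, P(M_t ≥ a) = 2 · P(B_t ≥ a) for a ≥ 0. Since B_t ~ N(0, t), P(B_t ≥ 3.78) = 1 − Φ(3.78/√t) = 1 − Φ(3.78/√10.05) = 1 − Φ(1.1924). So
  P(M_{10.05} ≥ 3.78) = 2(1 − Φ(1.1924)) ≈ 0.2331.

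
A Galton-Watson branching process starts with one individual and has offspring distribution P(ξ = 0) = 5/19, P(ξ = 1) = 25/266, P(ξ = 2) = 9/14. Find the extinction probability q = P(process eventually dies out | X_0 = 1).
q = 70/171

The pgf is f(s) = 5/19 + 25/266·s + 9/14·s². The extinction probability q is the smallest fixed point of f in [0, 1]. Setting s = f(s):
  9/14·s² + (25/266 − 1)·s + 5/19 = 0
  9/14·s² − (5/19 + 9/14)·s + 5/19 = 0
which factors as (s − 1)·(9/14·s − 5/19) = 0, giving roots s = 1 and s = (5/19)/(9/14) = 70/171.
Mean offspring μ = 25/266 + 2·9/14 = 367/266 > 1 (supercritical), so q < 1. The extinction probability is the smaller root: q = (5/19)/(9/14) = 70/171.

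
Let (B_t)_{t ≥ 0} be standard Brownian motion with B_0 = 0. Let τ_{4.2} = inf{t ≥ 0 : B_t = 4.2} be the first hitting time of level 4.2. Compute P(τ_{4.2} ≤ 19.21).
P(τ_{4.2} ≤ 19.21) = 2(1 − Φ(4.2/√19.21)) = 2(1 − Φ(0.9583)) ≈ 0.3379

By the reflection principle for standard BM, P(τ_b ≤ t) = 2 · P(B_t ≥ b). Since B_t ~ N(0, t), P(B_t ≥ 4.2) = 1 − Φ(4.2/√t) = 1 − Φ(4.2/√19.21) = 1 − Φ(0.9583) ≈ 0.16896. Doubling: P(τ_{4.2} ≤ 19.21) ≈ 2 · 0.16896 = 0.33792 ≈ 0.3379.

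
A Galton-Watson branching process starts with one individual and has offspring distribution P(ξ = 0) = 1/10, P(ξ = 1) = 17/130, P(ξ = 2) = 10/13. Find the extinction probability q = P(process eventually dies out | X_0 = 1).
q = 13/100

The pgf is f(s) = 1/10 + 17/130·s + 10/13·s². The extinction probability q is the smallest fixed point of f in [0, 1]. Setting s = f(s):
  10/13·s² + (17/130 − 1)·s + 1/10 = 0
  10/13·s² − (1/10 + 10/13)·s + 1/10 = 0
which factors as (s − 1)·(10/13·s − 1/10) = 0, giving roots s = 1 and s = (1/10)/(10/13) = 13/100.
Mean offspring μ = 17/130 + 2·10/13 = 217/130 > 1 (supercritical), so q < 1. The extinction probability is the smaller root: q = (1/10)/(10/13) = 13/100.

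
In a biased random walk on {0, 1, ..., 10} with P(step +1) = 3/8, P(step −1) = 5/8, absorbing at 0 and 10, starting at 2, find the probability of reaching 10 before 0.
P(hit 10 before 0) = (1 − (5/3)^2) / (1 − (5/3)^10) = 6561/606661

Let u_k denote P(reach 10 before 0 | start at k). Boundary: u_0 = 0, u_10 = 1. Recurrence: u_k = 3/8·u_{k+1} + 5/8·u_{k-1} for 1 ≤ k ≤ 9. Try u_k = A + B·r^k with r = q/p = (5/8)/(3/8) = 5/3. Substitution satisfies the recurrence; boundary conditions give:
  u_k = (1 − r^k) / (1 − r^N) = (1 − (5/3)^2) / (1 − (5/3)^10) = 6561/606661.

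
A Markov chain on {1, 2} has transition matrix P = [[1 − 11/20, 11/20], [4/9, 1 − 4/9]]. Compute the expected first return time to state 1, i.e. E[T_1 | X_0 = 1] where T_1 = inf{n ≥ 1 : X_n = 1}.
E[T_1 | X_0 = 1] = 1/π_1 = 179/80

For an irreducible recurrent Markov chain with stationary distribution π, E[T_i | X_0 = i] = 1/π_i (Kac's formula). Here π_1 = (4/9)/(11/20 + 4/9) = (4/9)/(179/180) = 80/179, so E[T_1 | X_0 = 1] = 1/π_1 = (11/20 + 4/9)/(4/9) = (179/180)/(4/9) = 179/80.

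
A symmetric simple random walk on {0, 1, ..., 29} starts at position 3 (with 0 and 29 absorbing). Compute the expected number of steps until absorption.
E[τ | X_0 = 3] = 78

Let v_k = E[τ | X_0 = k]. Boundary: v_0 = v_29 = 0. Recurrence: v_k = 1 + (v_{k-1} + v_{k+1})/2 for 1 ≤ k ≤ 28. The particular solution to v_k − (v_{k-1} + v_{k+1})/2 = 1 is v_k = −k^2. Adding homogeneous solution A + B k and matching boundaries gives v_k = k (29 − k). Substituting k = 3: v_3 = 3 · 26 = 78.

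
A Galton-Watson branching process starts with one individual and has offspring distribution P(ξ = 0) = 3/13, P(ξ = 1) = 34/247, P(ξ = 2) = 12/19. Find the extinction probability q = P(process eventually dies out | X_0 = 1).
q = 19/52

The pgf is f(s) = 3/13 + 34/247·s + 12/19·s². The extinction probability q is the smallest fixed point of f in [0, 1]. Setting s = f(s):
  12/19·s² + (34/247 − 1)·s + 3/13 = 0
  12/19·s² − (3/13 + 12/19)·s + 3/13 = 0
which factors as (s − 1)·(12/19·s − 3/13) = 0, giving roots s = 1 and s = (3/13)/(12/19) = 19/52.
Mean offspring μ = 34/247 + 2·12/19 = 346/247 > 1 (supercritical), so q < 1. The extinction probability is the smaller root: q = (3/13)/(12/19) = 19/52.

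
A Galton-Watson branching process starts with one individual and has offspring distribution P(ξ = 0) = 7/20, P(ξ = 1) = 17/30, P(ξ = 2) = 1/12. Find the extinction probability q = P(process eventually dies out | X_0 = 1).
q = 1

Mean offspring μ = 0·7/20 + 1·17/30 + 2·1/12 = 11/15 ≤ 1. For μ ≤ 1 with offspring not concentrated at 1, the Galton-Watson process goes extinct almost surely, so q = 1.
(Algebraic check: The pgf is f(s) = 7/20 + 17/30·s + 1/12·s². The extinction probability q is the smallest fixed point of f in [0, 1]. Setting s = f(s):
  1/12·s² + (17/30 − 1)·s + 7/20 = 0
  1/12·s² − (7/20 + 1/12)·s + 7/20 = 0
which factors as (s − 1)·(1/12·s − 7/20) = 0, giving roots s = 1 and s = (7/20)/(1/12) = 21/5. Since 21/5 ≥ 1, the smallest root in [0, 1] is s = 1.)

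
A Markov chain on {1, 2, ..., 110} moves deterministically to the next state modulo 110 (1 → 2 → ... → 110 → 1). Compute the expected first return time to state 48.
E[T_48 | X_0 = 48] = 110

The chain cycles deterministically, so starting at state 48 it returns in exactly 110 steps. Equivalently, the stationary distribution is uniform π_j = 1/110 for every state j, so by Kac's formula E[T_48] = 1/π_48 = 110.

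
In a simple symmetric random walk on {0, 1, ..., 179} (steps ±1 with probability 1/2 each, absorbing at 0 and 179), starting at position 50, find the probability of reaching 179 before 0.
P(hit 179 before 0) = 50/179

Let u_k = P(hit 179 before 0 | start at k). Then u_0 = 0, u_179 = 1, and u_k = u_{k-1}/2 + u_{k+1}/2 for 1 ≤ k ≤ 178. This harmonic recurrence is solved by u_k = k/179, giving u_50 = 50/179.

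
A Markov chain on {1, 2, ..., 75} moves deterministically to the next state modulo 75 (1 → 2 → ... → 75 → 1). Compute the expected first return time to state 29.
E[T_29 | X_0 = 29] = 75

The chain cycles deterministically, so starting at state 29 it returns in exactly 75 steps. Equivalently, the stationary distribution is uniform π_j = 1/75 for every state j, so by Kac's formula E[T_29] = 1/π_29 = 75.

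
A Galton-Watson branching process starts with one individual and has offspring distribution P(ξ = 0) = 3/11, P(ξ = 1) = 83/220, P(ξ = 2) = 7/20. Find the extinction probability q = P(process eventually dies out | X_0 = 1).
q = 60/77

The pgf is f(s) = 3/11 + 83/220·s + 7/20·s². The extinction probability q is the smallest fixed point of f in [0, 1]. Setting s = f(s):
  7/20·s² + (83/220 − 1)·s + 3/11 = 0
  7/20·s² − (3/11 + 7/20)·s + 3/11 = 0
which factors as (s − 1)·(7/20·s − 3/11) = 0, giving roots s = 1 and s = (3/11)/(7/20) = 60/77.
Mean offspring μ = 83/220 + 2·7/20 = 237/220 > 1 (supercritical), so q < 1. The extinction probability is the smaller root: q = (3/11)/(7/20) = 60/77.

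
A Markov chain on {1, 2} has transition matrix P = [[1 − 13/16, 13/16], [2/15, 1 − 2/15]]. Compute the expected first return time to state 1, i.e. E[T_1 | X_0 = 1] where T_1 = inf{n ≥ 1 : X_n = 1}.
E[T_1 | X_0 = 1] = 1/π_1 = 227/32

For an irreducible recurrent Markov chain with stationary distribution π, E[T_i | X_0 = i] = 1/π_i (Kac's formula). Here π_1 = (2/15)/(13/16 + 2/15) = (2/15)/(227/240) = 32/227, so E[T_1 | X_0 = 1] = 1/π_1 = (13/16 + 2/15)/(2/15) = (227/240)/(2/15) = 227/32.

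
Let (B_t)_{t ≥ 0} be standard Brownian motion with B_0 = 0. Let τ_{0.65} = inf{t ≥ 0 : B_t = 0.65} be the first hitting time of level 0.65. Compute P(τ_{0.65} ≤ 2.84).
P(τ_{0.65} ≤ 2.84) = 2(1 − Φ(0.65/√2.84)) = 2(1 − Φ(0.3857)) ≈ 0.6997

By the reflection principle for standard BM, P(τ_b ≤ t) = 2 · P(B_t ≥ b). Since B_t ~ N(0, t), P(B_t ≥ 0.65) = 1 − Φ(0.65/√t) = 1 − Φ(0.65/√2.84) = 1 − Φ(0.3857) ≈ 0.34986. Doubling: P(τ_{0.65} ≤ 2.84) ≈ 2 · 0.34986 = 0.69972 ≈ 0.6997.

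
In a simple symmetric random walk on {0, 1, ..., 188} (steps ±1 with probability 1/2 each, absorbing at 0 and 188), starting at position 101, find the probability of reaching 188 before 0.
P(hit 188 before 0) = 101/188

Let u_k = P(hit 188 before 0 | start at k). Then u_0 = 0, u_188 = 1, and u_k = u_{k-1}/2 + u_{k+1}/2 for 1 ≤ k ≤ 187. This harmonic recurrence is solved by u_k = k/188, giving u_101 = 101/188.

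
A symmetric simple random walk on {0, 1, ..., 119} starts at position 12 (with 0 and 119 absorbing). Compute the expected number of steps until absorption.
E[τ | X_0 = 12] = 1284

Let v_k = E[τ | X_0 = k]. Boundary: v_0 = v_119 = 0. Recurrence: v_k = 1 + (v_{k-1} + v_{k+1})/2 for 1 ≤ k ≤ 118. The particular solution to v_k − (v_{k-1} + v_{k+1})/2 = 1 is v_k = −k^2. Adding homogeneous solution A + B k and matching boundaries gives v_k = k (119 − k). Substituting k = 12: v_12 = 12 · 107 = 1284.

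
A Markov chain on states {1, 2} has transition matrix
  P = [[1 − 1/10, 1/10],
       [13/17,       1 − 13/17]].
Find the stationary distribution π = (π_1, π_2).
π_1 = 130/147, π_2 = 17/147

Solve πP = π with π_1 + π_2 = 1. From πP = π: π_1 · (1 − 1/10) + π_2 · 13/17 = π_1 ⇒ π_2 · 13/17 = π_1 · 1/10 ⇒ π_2/π_1 = (1/10)/(13/17) = 17/130. Together with π_1 + π_2 = 1:
  π_1 = (13/17)/(1/10 + 13/17) = (13/17)/(147/170) = 130/147,
  π_2 = (1/10)/(1/10 + 13/17) = (1/10)/(147/170) = 17/147.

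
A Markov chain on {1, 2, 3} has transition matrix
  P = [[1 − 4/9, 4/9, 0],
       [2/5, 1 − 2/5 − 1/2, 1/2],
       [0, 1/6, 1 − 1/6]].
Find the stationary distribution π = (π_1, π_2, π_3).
π = (9/49, 10/49, 30/49)

This is a birth-death chain on three states, which satisfies detailed balance: π_1 · P_{12} = π_2 · P_{21} and π_2 · P_{23} = π_3 · P_{32}.
From π_1 · 4/9 = π_2 · 2/5: π_2/π_1 = (4/9)/(2/5) = 10/9.
From π_2 · 1/2 = π_3 · 1/6: π_3/π_2 = (1/2)/(1/6) = 3.
Take π_1 proportional to 1; then unnormalized π = (1, 10/9, 10/3). Normalize by dividing by the sum 49/9:
  π = (9/49, 10/49, 30/49).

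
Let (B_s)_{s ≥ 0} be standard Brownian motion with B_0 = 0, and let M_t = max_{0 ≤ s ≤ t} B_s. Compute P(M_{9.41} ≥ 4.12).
P(M_{9.41} ≥ 4.12) = 2·P(B_{9.41} ≥ 4.12) = 2(1 − Φ(4.12/√9.41)) ≈ 0.1792

By the reflection principle for Brownian motion, P(M_t ≥ a) = 2 · P(B_t ≥ a) for a ≥ 0. Since B_t ~ N(0, t), P(B_t ≥ 4.12) = 1 − Φ(4.12/√t) = 1 − Φ(4.12/√9.41) = 1 − Φ(1.3431). So
  P(M_{9.41} ≥ 4.12) = 2(1 − Φ(1.3431)) ≈ 0.1792.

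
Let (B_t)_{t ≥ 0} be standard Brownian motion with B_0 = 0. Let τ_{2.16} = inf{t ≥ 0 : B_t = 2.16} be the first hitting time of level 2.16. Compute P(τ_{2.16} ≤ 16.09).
P(τ_{2.16} ≤ 16.09) = 2(1 − Φ(2.16/√16.09)) = 2(1 − Φ(0.5385)) ≈ 0.5902

By the reflection principle for standard BM, P(τ_b ≤ t) = 2 · P(B_t ≥ b). Since B_t ~ N(0, t), P(B_t ≥ 2.16) = 1 − Φ(2.16/√t) = 1 − Φ(2.16/√16.09) = 1 − Φ(0.5385) ≈ 0.29512. Doubling: P(τ_{2.16} ≤ 16.09) ≈ 2 · 0.29512 = 0.59024 ≈ 0.5902.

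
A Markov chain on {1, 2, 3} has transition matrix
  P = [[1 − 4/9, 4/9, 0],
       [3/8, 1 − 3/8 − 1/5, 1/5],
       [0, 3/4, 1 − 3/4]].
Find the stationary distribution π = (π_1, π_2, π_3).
π = (405/1013, 480/1013, 128/1013)

This is a birth-death chain on three states, which satisfies detailed balance: π_1 · P_{12} = π_2 · P_{21} and π_2 · P_{23} = π_3 · P_{32}.
From π_1 · 4/9 = π_2 · 3/8: π_2/π_1 = (4/9)/(3/8) = 32/27.
From π_2 · 1/5 = π_3 · 3/4: π_3/π_2 = (1/5)/(3/4) = 4/15.
Take π_1 proportional to 1; then unnormalized π = (1, 32/27, 128/405). Normalize by dividing by the sum 1013/405:
  π = (405/1013, 480/1013, 128/1013).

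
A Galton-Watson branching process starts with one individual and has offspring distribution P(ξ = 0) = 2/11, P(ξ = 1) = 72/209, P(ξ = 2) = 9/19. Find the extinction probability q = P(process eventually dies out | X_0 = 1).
q = 38/99

The pgf is f(s) = 2/11 + 72/209·s + 9/19·s². The extinction probability q is the smallest fixed point of f in [0, 1]. Setting s = f(s):
  9/19·s² + (72/209 − 1)·s + 2/11 = 0
  9/19·s² − (2/11 + 9/19)·s + 2/11 = 0
which factors as (s − 1)·(9/19·s − 2/11) = 0, giving roots s = 1 and s = (2/11)/(9/19) = 38/99.
Mean offspring μ = 72/209 + 2·9/19 = 270/209 > 1 (supercritical), so q < 1. The extinction probability is the smaller root: q = (2/11)/(9/19) = 38/99.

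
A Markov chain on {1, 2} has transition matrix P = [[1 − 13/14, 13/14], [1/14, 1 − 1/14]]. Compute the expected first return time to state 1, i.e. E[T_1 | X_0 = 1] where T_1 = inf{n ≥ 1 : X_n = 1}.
E[T_1 | X_0 = 1] = 1/π_1 = 14

For an irreducible recurrent Markov chain with stationary distribution π, E[T_i | X_0 = i] = 1/π_i (Kac's formula). Here π_1 = (1/14)/(13/14 + 1/14) = (1/14)/(1) = 1/14, so E[T_1 | X_0 = 1] = 1/π_1 = (13/14 + 1/14)/(1/14) = (1)/(1/14) = 14.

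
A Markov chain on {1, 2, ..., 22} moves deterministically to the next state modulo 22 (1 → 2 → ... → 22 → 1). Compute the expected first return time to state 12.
E[T_12 | X_0 = 12] = 22

The chain cycles deterministically, so starting at state 12 it returns in exactly 22 steps. Equivalently, the stationary distribution is uniform π_j = 1/22 for every state j, so by Kac's formula E[T_12] = 1/π_12 = 22.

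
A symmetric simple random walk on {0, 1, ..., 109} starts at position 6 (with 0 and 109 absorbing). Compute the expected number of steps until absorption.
E[τ | X_0 = 6] = 618

Let v_k = E[τ | X_0 = k]. Boundary: v_0 = v_109 = 0. Recurrence: v_k = 1 + (v_{k-1} + v_{k+1})/2 for 1 ≤ k ≤ 108. The particular solution to v_k − (v_{k-1} + v_{k+1})/2 = 1 is v_k = −k^2. Adding homogeneous solution A + B k and matching boundaries gives v_k = k (109 − k). Substituting k = 6: v_6 = 6 · 103 = 618.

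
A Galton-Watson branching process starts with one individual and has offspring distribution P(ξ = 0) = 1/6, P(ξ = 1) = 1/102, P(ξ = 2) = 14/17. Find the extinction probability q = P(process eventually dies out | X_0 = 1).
q = 17/84

The pgf is f(s) = 1/6 + 1/102·s + 14/17·s². The extinction probability q is the smallest fixed point of f in [0, 1]. Setting s = f(s):
  14/17·s² + (1/102 − 1)·s + 1/6 = 0
  14/17·s² − (1/6 + 14/17)·s + 1/6 = 0
which factors as (s − 1)·(14/17·s − 1/6) = 0, giving roots s = 1 and s = (1/6)/(14/17) = 17/84.
Mean offspring μ = 1/102 + 2·14/17 = 169/102 > 1 (supercritical), so q < 1. The extinction probability is the smaller root: q = (1/6)/(14/17) = 17/84.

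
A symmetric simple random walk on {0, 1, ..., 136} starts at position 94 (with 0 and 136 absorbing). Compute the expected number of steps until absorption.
E[τ | X_0 = 94] = 3948

Let v_k = E[τ | X_0 = k]. Boundary: v_0 = v_136 = 0. Recurrence: v_k = 1 + (v_{k-1} + v_{k+1})/2 for 1 ≤ k ≤ 135. The particular solution to v_k − (v_{k-1} + v_{k+1})/2 = 1 is v_k = −k^2. Adding homogeneous solution A + B k and matching boundaries gives v_k = k (136 − k). Substituting k = 94: v_94 = 94 · 42 = 3948.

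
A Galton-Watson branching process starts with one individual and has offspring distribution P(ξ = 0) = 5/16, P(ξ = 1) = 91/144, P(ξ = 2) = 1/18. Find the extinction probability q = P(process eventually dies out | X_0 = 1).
q = 1

Mean offspring μ = 0·5/16 + 1·91/144 + 2·1/18 = 107/144 ≤ 1. For μ ≤ 1 with offspring not concentrated at 1, the Galton-Watson process goes extinct almost surely, so q = 1.
(Algebraic check: The pgf is f(s) = 5/16 + 91/144·s + 1/18·s². The extinction probability q is the smallest fixed point of f in [0, 1]. Setting s = f(s):
  1/18·s² + (91/144 − 1)·s + 5/16 = 0
  1/18·s² − (5/16 + 1/18)·s + 5/16 = 0
which factors as (s − 1)·(1/18·s − 5/16) = 0, giving roots s = 1 and s = (5/16)/(1/18) = 45/8. Since 45/8 ≥ 1, the smallest root in [0, 1] is s = 1.)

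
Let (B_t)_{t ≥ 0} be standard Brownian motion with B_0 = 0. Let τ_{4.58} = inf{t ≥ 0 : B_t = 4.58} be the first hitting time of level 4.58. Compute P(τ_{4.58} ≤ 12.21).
P(τ_{4.58} ≤ 12.21) = 2(1 − Φ(4.58/√12.21)) = 2(1 − Φ(1.3107)) ≈ 0.1900

By the reflection principle for standard BM, P(τ_b ≤ t) = 2 · P(B_t ≥ b). Since B_t ~ N(0, t), P(B_t ≥ 4.58) = 1 − Φ(4.58/√t) = 1 − Φ(4.58/√12.21) = 1 − Φ(1.3107) ≈ 0.09498. Doubling: P(τ_{4.58} ≤ 12.21) ≈ 2 · 0.09498 = 0.18996 ≈ 0.1900.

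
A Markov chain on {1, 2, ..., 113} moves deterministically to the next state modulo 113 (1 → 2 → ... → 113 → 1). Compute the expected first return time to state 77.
E[T_77 | X_0 = 77] = 113

The chain cycles deterministically, so starting at state 77 it returns in exactly 113 steps. Equivalently, the stationary distribution is uniform π_j = 1/113 for every state j, so by Kac's formula E[T_77] = 1/π_77 = 113.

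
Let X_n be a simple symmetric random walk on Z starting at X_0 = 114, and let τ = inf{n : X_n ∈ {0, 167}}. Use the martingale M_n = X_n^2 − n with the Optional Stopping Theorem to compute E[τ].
E[τ] = 6042

M_n = X_n^2 − n is a martingale (since E[X_{n+1}^2 | F_n] = X_n^2 + 1). By OST (τ has finite mean in a bounded region), E[M_τ] = E[M_0] = X_0^2 − 0 = 114^2 = 12996. Also E[M_τ] = E[X_τ^2] − E[τ]. The walk exits at 0 or 167, with P(hit 167 first) = 114/167, so E[X_τ^2] = 167^2 · 114/167 + 0 = 19038. Thus E[τ] = E[X_τ^2] − E[M_τ] = 19038 − 12996 = 6042 = 114(167 − 114) = 6042.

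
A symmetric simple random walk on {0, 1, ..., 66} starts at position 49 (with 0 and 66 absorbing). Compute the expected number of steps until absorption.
E[τ | X_0 = 49] = 833

Let v_k = E[τ | X_0 = k]. Boundary: v_0 = v_66 = 0. Recurrence: v_k = 1 + (v_{k-1} + v_{k+1})/2 for 1 ≤ k ≤ 65. The particular solution to v_k − (v_{k-1} + v_{k+1})/2 = 1 is v_k = −k^2. Adding homogeneous solution A + B k and matching boundaries gives v_k = k (66 − k). Substituting k = 49: v_49 = 49 · 17 = 833.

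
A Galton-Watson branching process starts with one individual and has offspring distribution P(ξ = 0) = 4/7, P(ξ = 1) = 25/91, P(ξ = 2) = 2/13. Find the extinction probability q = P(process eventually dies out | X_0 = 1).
q = 1

Mean offspring μ = 0·4/7 + 1·25/91 + 2·2/13 = 53/91 ≤ 1. For μ ≤ 1 with offspring not concentrated at 1, the Galton-Watson process goes extinct almost surely, so q = 1.
(Algebraic check: The pgf is f(s) = 4/7 + 25/91·s + 2/13·s². The extinction probability q is the smallest fixed point of f in [0, 1]. Setting s = f(s):
  2/13·s² + (25/91 − 1)·s + 4/7 = 0
  2/13·s² − (4/7 + 2/13)·s + 4/7 = 0
which factors as (s − 1)·(2/13·s − 4/7) = 0, giving roots s = 1 and s = (4/7)/(2/13) = 26/7. Since 26/7 ≥ 1, the smallest root in [0, 1] is s = 1.)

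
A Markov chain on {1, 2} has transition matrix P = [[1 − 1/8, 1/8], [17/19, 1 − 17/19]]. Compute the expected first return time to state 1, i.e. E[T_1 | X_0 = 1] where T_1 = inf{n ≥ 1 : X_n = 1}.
E[T_1 | X_0 = 1] = 1/π_1 = 155/136

For an irreducible recurrent Markov chain with stationary distribution π, E[T_i | X_0 = i] = 1/π_i (Kac's formula). Here π_1 = (17/19)/(1/8 + 17/19) = (17/19)/(155/152) = 136/155, so E[T_1 | X_0 = 1] = 1/π_1 = (1/8 + 17/19)/(17/19) = (155/152)/(17/19) = 155/136.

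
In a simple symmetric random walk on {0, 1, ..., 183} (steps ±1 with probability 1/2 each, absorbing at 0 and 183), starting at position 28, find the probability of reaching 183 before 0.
P(hit 183 before 0) = 28/183

Let u_k = P(hit 183 before 0 | start at k). Then u_0 = 0, u_183 = 1, and u_k = u_{k-1}/2 + u_{k+1}/2 for 1 ≤ k ≤ 182. This harmonic recurrence is solved by u_k = k/183, giving u_28 = 28/183.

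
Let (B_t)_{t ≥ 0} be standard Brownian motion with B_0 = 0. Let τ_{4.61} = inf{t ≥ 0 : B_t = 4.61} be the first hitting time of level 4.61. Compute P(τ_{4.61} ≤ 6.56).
P(τ_{4.61} ≤ 6.56) = 2(1 − Φ(4.61/√6.56)) = 2(1 − Φ(1.7999)) ≈ 0.0719

By the reflection principle for standard BM, P(τ_b ≤ t) = 2 · P(B_t ≥ b). Since B_t ~ N(0, t), P(B_t ≥ 4.61) = 1 − Φ(4.61/√t) = 1 − Φ(4.61/√6.56) = 1 − Φ(1.7999) ≈ 0.03594. Doubling: P(τ_{4.61} ≤ 6.56) ≈ 2 · 0.03594 = 0.07188 ≈ 0.0719.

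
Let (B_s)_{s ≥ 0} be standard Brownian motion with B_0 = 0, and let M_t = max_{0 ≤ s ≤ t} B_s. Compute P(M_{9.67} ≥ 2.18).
P(M_{9.67} ≥ 2.18) = 2·P(B_{9.67} ≥ 2.18) = 2(1 − Φ(2.18/√9.67)) ≈ 0.4833

By the reflection principle for Brownian motion, P(M_t ≥ a) = 2 · P(B_t ≥ a) for a ≥ 0. Since B_t ~ N(0, t), P(B_t ≥ 2.18) = 1 − Φ(2.18/√t) = 1 − Φ(2.18/√9.67) = 1 − Φ(0.7010). So
  P(M_{9.67} ≥ 2.18) = 2(1 − Φ(0.7010)) ≈ 0.4833.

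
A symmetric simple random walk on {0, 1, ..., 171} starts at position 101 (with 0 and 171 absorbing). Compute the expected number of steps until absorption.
E[τ | X_0 = 101] = 7070

Let v_k = E[τ | X_0 = k]. Boundary: v_0 = v_171 = 0. Recurrence: v_k = 1 + (v_{k-1} + v_{k+1})/2 for 1 ≤ k ≤ 170. The particular solution to v_k − (v_{k-1} + v_{k+1})/2 = 1 is v_k = −k^2. Adding homogeneous solution A + B k and matching boundaries gives v_k = k (171 − k). Substituting k = 101: v_101 = 101 · 70 = 7070.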